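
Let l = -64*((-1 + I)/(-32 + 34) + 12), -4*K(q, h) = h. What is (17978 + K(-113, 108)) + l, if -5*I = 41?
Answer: 87387/5 ≈ 17477.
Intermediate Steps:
I = -41/5 (I = -1/5*41 = -41/5 ≈ -8.2000)
K(q, h) = -h/4
l = -2368/5 (l = -64*((-1 - 41/5)/(-32 + 34) + 12) = -64*(-46/5/2 + 12) = -64*(-46/5*1/2 + 12) = -64*(-23/5 + 12) = -64*37/5 = -2368/5 ≈ -473.60)
(17978 + K(-113, 108)) + l = (17978 - 1/4*108) - 2368/5 = (17978 - 27) - 2368/5 = 17951 - 2368/5 = 87387/5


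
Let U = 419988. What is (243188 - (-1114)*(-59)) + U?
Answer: 597450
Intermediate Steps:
(243188 - (-1114)*(-59)) + U = (243188 - (-1114)*(-59)) + 419988 = (243188 - 1*65726) + 419988 = (243188 - 65726) + 419988 = 177462 + 419988 = 597450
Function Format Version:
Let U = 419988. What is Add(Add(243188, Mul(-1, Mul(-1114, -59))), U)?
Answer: 597450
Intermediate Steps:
Add(Add(243188, Mul(-1, Mul(-1114, -59))), U) = Add(Add(243188, Mul(-1, Mul(-1114, -59))), 419988) = Add(Add(243188, Mul(-1, 65726)), 419988) = Add(Add(243188, -65726), 419988) = Add(177462, 419988) = 597450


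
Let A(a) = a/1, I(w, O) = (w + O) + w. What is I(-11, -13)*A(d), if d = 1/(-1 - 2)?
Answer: 35/3 ≈ 11.667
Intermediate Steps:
I(w, O) = O + 2*w (I(w, O) = (O + w) + w = O + 2*w)
d = -1/3 (d = 1/(-3) = -1/3 ≈ -0.33333)
A(a) = a (A(a) = a*1 = a)
I(-11, -13)*A(d) = (-13 + 2*(-11))*(-1/3) = (-13 - 22)*(-1/3) = -35*(-1/3) = 35/3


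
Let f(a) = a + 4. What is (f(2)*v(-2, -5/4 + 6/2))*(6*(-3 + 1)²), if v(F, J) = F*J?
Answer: -504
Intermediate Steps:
f(a) = 4 + a
(f(2)*v(-2, -5/4 + 6/2))*(6*(-3 + 1)²) = ((4 + 2)*(-2*(-5/4 + 6/2)))*(6*(-3 + 1)²) = (6*(-2*(-5*¼ + 6*(½))))*(6*(-2)²) = (6*(-2*(-5/4 + 3)))*(6*4) = (6*(-2*7/4))*24 = (6*(-7/2))*24 = -21*24 = -504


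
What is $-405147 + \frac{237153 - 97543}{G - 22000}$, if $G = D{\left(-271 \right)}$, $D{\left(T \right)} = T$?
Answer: $- \frac{9023168447}{22271} \approx -4.0515 \cdot 10^{5}$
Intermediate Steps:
$G = -271$
$-405147 + \frac{237153 - 97543}{G - 22000} = -405147 + \frac{237153 - 97543}{-271 - 22000} = -405147 + \frac{139610}{-22271} = -405147 + 139610 \left(- \frac{1}{22271}\right) = -405147 - \frac{139610}{22271} = - \frac{9023168447}{22271}$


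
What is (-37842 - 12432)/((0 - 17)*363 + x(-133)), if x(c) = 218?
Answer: 50274/5953 ≈ 8.4452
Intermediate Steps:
(-37842 - 12432)/((0 - 17)*363 + x(-133)) = (-37842 - 12432)/((0 - 17)*363 + 218) = -50274/(-17*363 + 218) = -50274/(-6171 + 218) = -50274/(-5953) = -50274*(-1/5953) = 50274/5953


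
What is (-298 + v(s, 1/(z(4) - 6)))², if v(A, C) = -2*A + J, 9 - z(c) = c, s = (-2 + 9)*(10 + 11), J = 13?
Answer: 335241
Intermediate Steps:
s = 147 (s = 7*21 = 147)
z(c) = 9 - c
v(A, C) = 13 - 2*A (v(A, C) = -2*A + 13 = 13 - 2*A)
(-298 + v(s, 1/(z(4) - 6)))² = (-298 + (13 - 2*147))² = (-298 + (13 - 294))² = (-298 - 281)² = (-579)² = 335241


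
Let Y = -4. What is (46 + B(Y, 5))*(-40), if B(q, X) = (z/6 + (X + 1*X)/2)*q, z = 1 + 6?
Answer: -2560/3 ≈ -853.33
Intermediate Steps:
z = 7
B(q, X) = q*(7/6 + X) (B(q, X) = (7/6 + (X + 1*X)/2)*q = (7*(⅙) + (X + X)*(½))*q = (7/6 + (2*X)*(½))*q = (7/6 + X)*q = q*(7/6 + X))
(46 + B(Y, 5))*(-40) = (46 + (⅙)*(-4)*(7 + 6*5))*(-40) = (46 + (⅙)*(-4)*(7 + 30))*(-40) = (46 + (⅙)*(-4)*37)*(-40) = (46 - 74/3)*(-40) = (64/3)*(-40) = -2560/3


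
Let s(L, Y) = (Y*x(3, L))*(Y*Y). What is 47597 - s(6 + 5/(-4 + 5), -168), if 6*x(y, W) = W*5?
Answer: 43512557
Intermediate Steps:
x(y, W) = 5*W/6 (x(y, W) = (W*5)/6 = (5*W)/6 = 5*W/6)
s(L, Y) = 5*L*Y**3/6 (s(L, Y) = (Y*(5*L/6))*(Y*Y) = (5*L*Y/6)*Y**2 = 5*L*Y**3/6)
47597 - s(6 + 5/(-4 + 5), -168) = 47597 - 5*(6 + 5/(-4 + 5))*(-168)**3/6 = 47597 - 5*(6 + 5/1)*(-4741632)/6 = 47597 - 5*(6 + 1*5)*(-4741632)/6 = 47597 - 5*(6 + 5)*(-4741632)/6 = 47597 - 5*11*(-4741632)/6 = 47597 - 1*(-43464960) = 47597 + 43464960 = 43512557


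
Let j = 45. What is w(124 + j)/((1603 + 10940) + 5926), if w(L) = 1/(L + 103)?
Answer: 1/5023568 ≈ 1.9906e-7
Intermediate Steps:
w(L) = 1/(103 + L)
w(124 + j)/((1603 + 10940) + 5926) = 1/((103 + (124 + 45))*((1603 + 10940) + 5926)) = 1/((103 + 169)*(12543 + 5926)) = 1/(272*18469) = (1/272)*(1/18469) = 1/5023568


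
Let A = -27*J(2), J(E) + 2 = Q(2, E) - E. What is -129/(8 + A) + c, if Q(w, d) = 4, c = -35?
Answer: -409/8 ≈ -51.125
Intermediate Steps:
J(E) = 2 - E (J(E) = -2 + (4 - E) = 2 - E)
A = 0 (A = -27*(2 - 1*2) = -27*(2 - 2) = -27*0 = 0)
-129/(8 + A) + c = -129/(8 + 0) - 35 = -129/8 - 35 = -409/8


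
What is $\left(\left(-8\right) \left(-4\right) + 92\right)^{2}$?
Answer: $15376$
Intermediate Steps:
$\left(\left(-8\right) \left(-4\right) + 92\right)^{2} = \left(32 + 92\right)^{2} = 124^{2} = 15376$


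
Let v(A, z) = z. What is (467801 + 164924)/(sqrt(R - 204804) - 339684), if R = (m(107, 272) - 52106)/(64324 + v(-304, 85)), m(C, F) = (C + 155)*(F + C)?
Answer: -3460801183047525/1857964954219687 - 6959975*I*sqrt(1755434510819)/3715929908439374 ≈ -1.8627 - 0.0024816*I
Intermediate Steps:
m(C, F) = (155 + C)*(C + F)
R = 47192/64409 (R = ((107**2 + 155*107 + 155*272 + 107*272) - 52106)/(64324 + 85) = ((11449 + 16585 + 42160 + 29104) - 52106)/64409 = (99298 - 52106)*(1/64409) = 47192*(1/64409) = 47192/64409 ≈ 0.73269)
(467801 + 164924)/(sqrt(R - 204804) - 339684) = (467801 + 164924)/(sqrt(47192/64409 - 204804) - 339684) = 632725/(sqrt(-13191173644/64409) - 339684) = 632725/(22*I*sqrt(1755434510819)/64409 - 339684) = 632725/(-339684 + 22*I*sqrt(1755434510819)/64409)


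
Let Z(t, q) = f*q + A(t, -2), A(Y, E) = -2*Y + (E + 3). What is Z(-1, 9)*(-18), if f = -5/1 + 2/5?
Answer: 3456/5 ≈ 691.20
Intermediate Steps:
A(Y, E) = 3 + E - 2*Y (A(Y, E) = -2*Y + (3 + E) = 3 + E - 2*Y)
f = -23/5 (f = -5*1 + 2*(1/5) = -5 + 2/5 = -23/5 ≈ -4.6000)
Z(t, q) = 1 - 2*t - 23*q/5 (Z(t, q) = -23*q/5 + (3 - 2 - 2*t) = -23*q/5 + (1 - 2*t) = 1 - 2*t - 23*q/5)
Z(-1, 9)*(-18) = (1 - 2*(-1) - 23/5*9)*(-18) = (1 + 2 - 207/5)*(-18) = -192/5*(-18) = 3456/5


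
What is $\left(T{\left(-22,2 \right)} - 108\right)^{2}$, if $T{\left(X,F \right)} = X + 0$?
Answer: $16900$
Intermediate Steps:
$T{\left(X,F \right)} = X$
$\left(T{\left(-22,2 \right)} - 108\right)^{2} = \left(-22 - 108\right)^{2} = \left(-130\right)^{2} = 16900$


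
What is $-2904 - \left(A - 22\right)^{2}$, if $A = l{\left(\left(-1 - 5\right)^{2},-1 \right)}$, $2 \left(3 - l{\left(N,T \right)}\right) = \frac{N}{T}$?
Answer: $-2905$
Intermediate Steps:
$l{\left(N,T \right)} = 3 - \frac{N}{2 T}$ ($l{\left(N,T \right)} = 3 - \frac{N \frac{1}{T}}{2} = 3 - \frac{N}{2 T}$)
$A = 21$ ($A = 3 - \frac{\left(-1 - 5\right)^{2}}{2 \left(-1\right)} = 3 - \frac{1}{2} \left(-6\right)^{2} \left(-1\right) = 3 - 18 \left(-1\right) = 3 + 18 = 21$)
$-2904 - \left(A - 22\right)^{2} = -2904 - \left(21 - 22\right)^{2} = -2904 - \left(-1\right)^{2} = -2904 - 1 = -2905$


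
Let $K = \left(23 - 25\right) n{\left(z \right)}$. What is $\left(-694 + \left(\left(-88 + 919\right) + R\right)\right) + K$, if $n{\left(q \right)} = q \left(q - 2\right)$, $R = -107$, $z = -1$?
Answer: $24$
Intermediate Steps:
$n{\left(q \right)} = q \left(-2 + q\right)$
$K = -6$ ($K = \left(23 - 25\right) \left(- (-2 - 1)\right) = - 2 \left(\left(-1\right) \left(-3\right)\right) = \left(-2\right) 3 = -6$)
$\left(-694 + \left(\left(-88 + 919\right) + R\right)\right) + K = \left(-694 + \left(\left(-88 + 919\right) - 107\right)\right) - 6 = \left(-694 + \left(831 - 107\right)\right) - 6 = \left(-694 + 724\right) - 6 = 30 - 6 = 24$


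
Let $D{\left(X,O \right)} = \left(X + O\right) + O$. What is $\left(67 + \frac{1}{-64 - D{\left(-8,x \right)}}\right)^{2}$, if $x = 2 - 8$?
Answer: $\frac{8684809}{1936} \approx 4486.0$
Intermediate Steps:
$x = -6$ ($x = 2 - 8 = -6$)
$D{\left(X,O \right)} = X + 2 O$ ($D{\left(X,O \right)} = \left(O + X\right) + O = X + 2 O$)
$\left(67 + \frac{1}{-64 - D{\left(-8,x \right)}}\right)^{2} = \left(67 + \frac{1}{-64 - \left(-8 + 2 \left(-6\right)\right)}\right)^{2} = \left(67 + \frac{1}{-64 - \left(-8 - 12\right)}\right)^{2} = \left(67 + \frac{1}{-64 - -20}\right)^{2} = \left(67 + \frac{1}{-64 + 20}\right)^{2} = \left(67 + \frac{1}{-44}\right)^{2} = \left(67 - \frac{1}{44}\right)^{2} = \left(\frac{2947}{44}\right)^{2} = \frac{8684809}{1936}$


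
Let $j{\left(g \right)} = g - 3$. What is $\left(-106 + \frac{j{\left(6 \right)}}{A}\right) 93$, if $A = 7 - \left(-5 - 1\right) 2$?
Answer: $- \frac{187023}{19} \approx -9843.3$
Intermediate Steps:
$j{\left(g \right)} = -3 + g$
$A = 19$ ($A = 7 - \left(-6\right) 2 = 7 - -12 = 7 + 12 = 19$)
$\left(-106 + \frac{j{\left(6 \right)}}{A}\right) 93 = \left(-106 + \frac{-3 + 6}{19}\right) 93 = \left(-106 + 3 \cdot \frac{1}{19}\right) 93 = \left(-106 + \frac{3}{19}\right) 93 = \left(- \frac{2011}{19}\right) 93 = - \frac{187023}{19}$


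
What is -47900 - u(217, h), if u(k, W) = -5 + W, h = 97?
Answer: -47992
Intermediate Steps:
-47900 - u(217, h) = -47900 - (-5 + 97) = -47900 - 1*92 = -47900 - 92 = -47992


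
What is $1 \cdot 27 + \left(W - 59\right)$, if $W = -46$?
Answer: $-78$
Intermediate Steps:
$1 \cdot 27 + \left(W - 59\right) = 1 \cdot 27 - 105 = 27 - 105 = -78$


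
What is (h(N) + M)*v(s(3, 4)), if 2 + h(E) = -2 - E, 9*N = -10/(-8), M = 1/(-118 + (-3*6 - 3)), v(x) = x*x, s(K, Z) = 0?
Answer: 0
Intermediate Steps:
v(x) = x²
M = -1/139 (M = 1/(-118 + (-18 - 3)) = 1/(-118 - 21) = 1/(-139) = -1/139 ≈ -0.0071942)
N = 5/36 (N = (-10/(-8))/9 = (-10*(-⅛))/9 = (⅑)*(5/4) = 5/36 ≈ 0.13889)
h(E) = -4 - E (h(E) = -2 + (-2 - E) = -4 - E)
(h(N) + M)*v(s(3, 4)) = ((-4 - 1*5/36) - 1/139)*0² = ((-4 - 5/36) - 1/139)*0 = (-149/36 - 1/139)*0 = -20747/5004*0 = 0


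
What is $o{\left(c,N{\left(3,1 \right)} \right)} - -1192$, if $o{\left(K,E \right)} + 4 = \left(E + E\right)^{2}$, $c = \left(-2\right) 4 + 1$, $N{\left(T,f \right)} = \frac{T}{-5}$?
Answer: $\frac{29736}{25} \approx 1189.4$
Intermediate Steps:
$N{\left(T,f \right)} = - \frac{T}{5}$ ($N{\left(T,f \right)} = T \left(- \frac{1}{5}\right) = - \frac{T}{5}$)
$c = -7$ ($c = -8 + 1 = -7$)
$o{\left(K,E \right)} = -4 + 4 E^{2}$ ($o{\left(K,E \right)} = -4 + \left(E + E\right)^{2} = -4 + \left(2 E\right)^{2} = -4 + 4 E^{2}$)
$o{\left(c,N{\left(3,1 \right)} \right)} - -1192 = \left(-4 + 4 \left(\left(- \frac{1}{5}\right) 3\right)^{2}\right) - -1192 = \left(-4 + 4 \left(- \frac{3}{5}\right)^{2}\right) + 1192 = \left(-4 + 4 \cdot \frac{9}{25}\right) + 1192 = \left(-4 + \frac{36}{25}\right) + 1192 = - \frac{64}{25} + 1192 = \frac{29736}{25}$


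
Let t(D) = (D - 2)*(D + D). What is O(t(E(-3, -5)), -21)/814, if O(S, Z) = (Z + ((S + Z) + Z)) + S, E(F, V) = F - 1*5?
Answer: 257/814 ≈ 0.31572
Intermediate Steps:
E(F, V) = -5 + F (E(F, V) = F - 5 = -5 + F)
t(D) = 2*D*(-2 + D) (t(D) = (-2 + D)*(2*D) = 2*D*(-2 + D))
O(S, Z) = 2*S + 3*Z (O(S, Z) = (Z + (S + 2*Z)) + S = (S + 3*Z) + S = 2*S + 3*Z)
O(t(E(-3, -5)), -21)/814 = (2*(2*(-5 - 3)*(-2 + (-5 - 3))) + 3*(-21))/814 = (2*(2*(-8)*(-2 - 8)) - 63)*(1/814) = (2*(2*(-8)*(-10)) - 63)*(1/814) = (2*160 - 63)*(1/814) = (320 - 63)*(1/814) = 257*(1/814) = 257/814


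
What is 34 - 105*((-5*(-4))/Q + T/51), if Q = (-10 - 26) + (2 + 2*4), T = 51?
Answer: 127/13 ≈ 9.7692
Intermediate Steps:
Q = -26 (Q = -36 + (2 + 8) = -36 + 10 = -26)
34 - 105*((-5*(-4))/Q + T/51) = 34 - 105*(-5*(-4)/(-26) + 51/51) = 34 - 105*(20*(-1/26) + 51*(1/51)) = 34 - 105*(-10/13 + 1) = 34 - 105*3/13 = 34 - 315/13 = 127/13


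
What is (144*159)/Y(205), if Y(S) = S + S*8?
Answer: 2544/205 ≈ 12.410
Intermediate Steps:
Y(S) = 9*S (Y(S) = S + 8*S = 9*S)
(144*159)/Y(205) = (144*159)/((9*205)) = 22896/1845 = 22896*(1/1845) = 2544/205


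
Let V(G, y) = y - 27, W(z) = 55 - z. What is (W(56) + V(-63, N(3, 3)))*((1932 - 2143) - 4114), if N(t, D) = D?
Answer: 108125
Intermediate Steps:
V(G, y) = -27 + y
(W(56) + V(-63, N(3, 3)))*((1932 - 2143) - 4114) = ((55 - 1*56) + (-27 + 3))*((1932 - 2143) - 4114) = ((55 - 56) - 24)*(-211 - 4114) = (-1 - 24)*(-4325) = -25*(-4325) = 108125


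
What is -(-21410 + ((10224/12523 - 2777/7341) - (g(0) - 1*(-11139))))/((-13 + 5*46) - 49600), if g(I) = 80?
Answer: -2999587512734/4539845511369 ≈ -0.66072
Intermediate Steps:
-(-21410 + ((10224/12523 - 2777/7341) - (g(0) - 1*(-11139))))/((-13 + 5*46) - 49600) = -(-21410 + ((10224/12523 - 2777/7341) - (80 - 1*(-11139))))/((-13 + 5*46) - 49600) = -(-21410 + ((10224*(1/12523) - 2777*1/7341) - (80 + 11139)))/((-13 + 230) - 49600) = -(-21410 + ((10224/12523 - 2777/7341) - 1*11219))/(217 - 49600) = -(-21410 + (40278013/91931343 - 11219))/(-49383) = -(-21410 - 1031337459104/91931343)*(-1)/49383 = -(-2999587512734)*(-1)/(91931343*49383) = -1*2999587512734/4539845511369 = -2999587512734/4539845511369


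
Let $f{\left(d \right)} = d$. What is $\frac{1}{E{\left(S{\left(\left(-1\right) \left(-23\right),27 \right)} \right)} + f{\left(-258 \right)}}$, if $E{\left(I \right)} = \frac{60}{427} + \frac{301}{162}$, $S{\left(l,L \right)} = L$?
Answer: $- \frac{69174}{17708645} \approx -0.0039062$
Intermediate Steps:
$E{\left(I \right)} = \frac{138247}{69174}$ ($E{\left(I \right)} = 60 \cdot \frac{1}{427} + 301 \cdot \frac{1}{162} = \frac{60}{427} + \frac{301}{162} = \frac{138247}{69174}$)
$\frac{1}{E{\left(S{\left(\left(-1\right) \left(-23\right),27 \right)} \right)} + f{\left(-258 \right)}} = \frac{1}{\frac{138247}{69174} - 258} = \frac{1}{- \frac{17708645}{69174}} = - \frac{69174}{17708645}$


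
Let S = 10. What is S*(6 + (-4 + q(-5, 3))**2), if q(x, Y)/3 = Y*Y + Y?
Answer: 10300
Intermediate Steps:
q(x, Y) = 3*Y + 3*Y**2 (q(x, Y) = 3*(Y*Y + Y) = 3*(Y**2 + Y) = 3*(Y + Y**2) = 3*Y + 3*Y**2)
S*(6 + (-4 + q(-5, 3))**2) = 10*(6 + (-4 + 3*3*(1 + 3))**2) = 10*(6 + (-4 + 3*3*4)**2) = 10*(6 + (-4 + 36)**2) = 10*(6 + 32**2) = 10*(6 + 1024) = 10*1030 = 10300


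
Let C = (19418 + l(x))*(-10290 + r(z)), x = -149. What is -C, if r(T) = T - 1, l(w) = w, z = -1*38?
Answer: 199029501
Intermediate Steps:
z = -38
r(T) = -1 + T
C = -199029501 (C = (19418 - 149)*(-10290 + (-1 - 38)) = 19269*(-10290 - 39) = 19269*(-10329) = -199029501)
-C = -1*(-199029501) = 199029501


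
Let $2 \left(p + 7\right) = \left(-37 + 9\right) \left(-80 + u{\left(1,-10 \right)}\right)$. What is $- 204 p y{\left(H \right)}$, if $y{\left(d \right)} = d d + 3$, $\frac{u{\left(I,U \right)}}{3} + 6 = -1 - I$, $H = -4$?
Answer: $-5616324$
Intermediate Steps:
$u{\left(I,U \right)} = -21 - 3 I$ ($u{\left(I,U \right)} = -18 + 3 \left(-1 - I\right) = -18 - \left(3 + 3 I\right) = -21 - 3 I$)
$y{\left(d \right)} = 3 + d^{2}$ ($y{\left(d \right)} = d^{2} + 3 = 3 + d^{2}$)
$p = 1449$ ($p = -7 + \frac{\left(-37 + 9\right) \left(-80 - 24\right)}{2} = -7 + \frac{\left(-28\right) \left(-80 - 24\right)}{2} = -7 + \frac{\left(-28\right) \left(-104\right)}{2} = -7 + \frac{1}{2} \cdot 2912 = -7 + 1456 = 1449$)
$- 204 p y{\left(H \right)} = \left(-204\right) 1449 \left(3 + \left(-4\right)^{2}\right) = - 295596 \left(3 + 16\right) = \left(-295596\right) 19 = -5616324$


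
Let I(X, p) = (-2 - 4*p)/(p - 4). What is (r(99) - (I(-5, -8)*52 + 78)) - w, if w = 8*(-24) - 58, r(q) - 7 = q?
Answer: 408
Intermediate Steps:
I(X, p) = (-2 - 4*p)/(-4 + p)
r(q) = 7 + q
w = -250 (w = -192 - 58 = -250)
(r(99) - (I(-5, -8)*52 + 78)) - w = ((7 + 99) - ((2*(-1 - 2*(-8))/(-4 - 8))*52 + 78)) - 1*(-250) = (106 - ((2*(-1 + 16)/(-12))*52 + 78)) + 250 = (106 - ((2*(-1/12)*15)*52 + 78)) + 250 = (106 - (-5/2*52 + 78)) + 250 = (106 - (-130 + 78)) + 250 = (106 - 1*(-52)) + 250 = (106 + 52) + 250 = 158 + 250 = 408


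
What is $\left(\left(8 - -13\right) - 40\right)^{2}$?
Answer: $361$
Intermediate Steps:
$\left(\left(8 - -13\right) - 40\right)^{2} = \left(\left(8 + 13\right) - 40\right)^{2} = \left(21 - 40\right)^{2} = \left(-19\right)^{2} = 361$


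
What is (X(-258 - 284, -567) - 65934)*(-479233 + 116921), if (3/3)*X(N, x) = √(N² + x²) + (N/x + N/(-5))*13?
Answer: 66264175720336/2835 - 362312*√615253 ≈ 2.3089e+10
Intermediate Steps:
X(N, x) = √(N² + x²) - 13*N/5 + 13*N/x (X(N, x) = √(N² + x²) + (N/x + N/(-5))*13 = √(N² + x²) + (N/x + N*(-⅕))*13 = √(N² + x²) + (N/x - N/5)*13 = √(N² + x²) + (-N/5 + N/x)*13 = √(N² + x²) + (-13*N/5 + 13*N/x) = √(N² + x²) - 13*N/5 + 13*N/x)
(X(-258 - 284, -567) - 65934)*(-479233 + 116921) = ((√((-258 - 284)² + (-567)²) - 13*(-258 - 284)/5 + 13*(-258 - 284)/(-567)) - 65934)*(-479233 + 116921) = ((√((-542)² + 321489) - 13/5*(-542) + 13*(-542)*(-1/567)) - 65934)*(-362312) = ((√(293764 + 321489) + 7046/5 + 7046/567) - 65934)*(-362312) = ((√615253 + 7046/5 + 7046/567) - 65934)*(-362312) = ((4030312/2835 + √615253) - 65934)*(-362312) = (-182892578/2835 + √615253)*(-362312) = 66264175720336/2835 - 362312*√615253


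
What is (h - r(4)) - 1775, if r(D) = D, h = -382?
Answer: -2161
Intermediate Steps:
(h - r(4)) - 1775 = (-382 - 1*4) - 1775 = (-382 - 4) - 1775 = -386 - 1775 = -2161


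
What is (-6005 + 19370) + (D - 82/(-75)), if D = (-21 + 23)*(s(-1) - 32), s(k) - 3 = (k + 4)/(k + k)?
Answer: 997882/75 ≈ 13305.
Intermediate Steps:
s(k) = 3 + (4 + k)/(2*k) (s(k) = 3 + (k + 4)/(k + k) = 3 + (4 + k)/((2*k)) = 3 + (4 + k)*(1/(2*k)) = 3 + (4 + k)/(2*k))
D = -61 (D = (-21 + 23)*((7/2 + 2/(-1)) - 32) = 2*((7/2 + 2*(-1)) - 32) = 2*((7/2 - 2) - 32) = 2*(3/2 - 32) = 2*(-61/2) = -61)
(-6005 + 19370) + (D - 82/(-75)) = (-6005 + 19370) + (-61 - 82/(-75)) = 13365 + (-61 - 1/75*(-82)) = 13365 + (-61 + 82/75) = 13365 - 4493/75 = 997882/75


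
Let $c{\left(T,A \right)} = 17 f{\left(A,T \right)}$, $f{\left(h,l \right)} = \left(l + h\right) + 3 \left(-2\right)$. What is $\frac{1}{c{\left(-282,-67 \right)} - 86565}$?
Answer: $- \frac{1}{92600} \approx -1.0799 \cdot 10^{-5}$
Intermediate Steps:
$f{\left(h,l \right)} = -6 + h + l$ ($f{\left(h,l \right)} = \left(h + l\right) - 6 = -6 + h + l$)
$c{\left(T,A \right)} = -102 + 17 A + 17 T$ ($c{\left(T,A \right)} = 17 \left(-6 + A + T\right) = -102 + 17 A + 17 T$)
$\frac{1}{c{\left(-282,-67 \right)} - 86565} = \frac{1}{\left(-102 + 17 \left(-67\right) + 17 \left(-282\right)\right) - 86565} = \frac{1}{\left(-102 - 1139 - 4794\right) - 86565} = \frac{1}{-6035 - 86565} = \frac{1}{-92600} = - \frac{1}{92600}$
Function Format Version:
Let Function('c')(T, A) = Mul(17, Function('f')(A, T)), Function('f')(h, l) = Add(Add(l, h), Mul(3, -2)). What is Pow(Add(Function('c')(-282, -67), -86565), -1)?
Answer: Rational(-1, 92600) ≈ -1.0799e-5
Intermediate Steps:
Function('f')(h, l) = Add(-6, h, l) (Function('f')(h, l) = Add(Add(h, l), -6) = Add(-6, h, l))
Function('c')(T, A) = Add(-102, Mul(17, A), Mul(17, T)) (Function('c')(T, A) = Mul(17, Add(-6, A, T)) = Add(-102, Mul(17, A), Mul(17, T)))
Pow(Add(Function('c')(-282, -67), -86565), -1) = Pow(Add(Add(-102, Mul(17, -67), Mul(17, -282)), -86565), -1) = Pow(Add(Add(-102, -1139, -4794), -86565), -1) = Pow(Add(-6035, -86565), -1) = Pow(-92600, -1) = Rational(-1, 92600)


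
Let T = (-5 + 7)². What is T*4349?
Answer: 17396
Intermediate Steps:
T = 4 (T = 2² = 4)
T*4349 = 4*4349 = 17396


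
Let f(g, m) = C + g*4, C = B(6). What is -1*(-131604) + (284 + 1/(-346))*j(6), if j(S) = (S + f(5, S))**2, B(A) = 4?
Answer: 66985842/173 ≈ 3.8720e+5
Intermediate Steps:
C = 4
f(g, m) = 4 + 4*g (f(g, m) = 4 + g*4 = 4 + 4*g)
j(S) = (24 + S)**2 (j(S) = (S + (4 + 4*5))**2 = (S + (4 + 20))**2 = (S + 24)**2 = (24 + S)**2)
-1*(-131604) + (284 + 1/(-346))*j(6) = -1*(-131604) + (284 + 1/(-346))*(24 + 6)**2 = 131604 + (284 - 1/346)*30**2 = 131604 + (98263/346)*900 = 131604 + 44218350/173 = 66985842/173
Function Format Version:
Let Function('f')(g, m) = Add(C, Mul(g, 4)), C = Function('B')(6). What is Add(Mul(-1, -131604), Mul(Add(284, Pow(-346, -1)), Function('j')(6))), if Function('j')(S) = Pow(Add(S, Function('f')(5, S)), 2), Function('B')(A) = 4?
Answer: Rational(66985842, 173) ≈ 3.8720e+5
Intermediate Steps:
C = 4
Function('f')(g, m) = Add(4, Mul(4, g)) (Function('f')(g, m) = Add(4, Mul(g, 4)) = Add(4, Mul(4, g)))
Function('j')(S) = Pow(Add(24, S), 2) (Function('j')(S) = Pow(Add(S, Add(4, Mul(4, 5))), 2) = Pow(Add(S, Add(4, 20)), 2) = Pow(Add(S, 24), 2) = Pow(Add(24, S), 2))
Add(Mul(-1, -131604), Mul(Add(284, Pow(-346, -1)), Function('j')(6))) = Add(Mul(-1, -131604), Mul(Add(284, Pow(-346, -1)), Pow(Add(24, 6), 2))) = Add(131604, Mul(Add(284, Rational(-1, 346)), Pow(30, 2))) = Add(131604, Mul(Rational(98263, 346), 900)) = Add(131604, Rational(44218350, 173)) = Rational(66985842, 173)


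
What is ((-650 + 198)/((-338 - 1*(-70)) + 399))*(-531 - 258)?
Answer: 356628/131 ≈ 2722.4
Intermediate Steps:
((-650 + 198)/((-338 - 1*(-70)) + 399))*(-531 - 258) = -452/((-338 + 70) + 399)*(-789) = -452/(-268 + 399)*(-789) = -452/131*(-789) = 356628/131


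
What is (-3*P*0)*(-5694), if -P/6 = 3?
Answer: 0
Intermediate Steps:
P = -18 (P = -6*3 = -18)
(-3*P*0)*(-5694) = (-3*(-18)*0)*(-5694) = (54*0)*(-5694) = 0*(-5694) = 0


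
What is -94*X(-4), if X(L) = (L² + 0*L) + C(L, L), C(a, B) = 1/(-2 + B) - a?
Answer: -5593/3 ≈ -1864.3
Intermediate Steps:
X(L) = L² + (1 - L² + 2*L)/(-2 + L) (X(L) = (L² + 0*L) + (1 + 2*L - L*L)/(-2 + L) = (L² + 0) + (1 + 2*L - L²)/(-2 + L) = L² + (1 - L² + 2*L)/(-2 + L))
-94*X(-4) = -94*(1 + (-4)³ - 3*(-4)² + 2*(-4))/(-2 - 4) = -94*(1 - 64 - 3*16 - 8)/(-6) = -(-47)*(1 - 64 - 48 - 8)/3 = -(-47)*(-119)/3 = -94*119/6 = -5593/3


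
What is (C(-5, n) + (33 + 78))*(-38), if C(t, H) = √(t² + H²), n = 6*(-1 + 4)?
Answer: -4218 - 38*√349 ≈ -4927.9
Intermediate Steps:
n = 18 (n = 6*3 = 18)
C(t, H) = √(H² + t²)
(C(-5, n) + (33 + 78))*(-38) = (√(18² + (-5)²) + (33 + 78))*(-38) = (√(324 + 25) + 111)*(-38) = (√349 + 111)*(-38) = (111 + √349)*(-38) = -4218 - 38*√349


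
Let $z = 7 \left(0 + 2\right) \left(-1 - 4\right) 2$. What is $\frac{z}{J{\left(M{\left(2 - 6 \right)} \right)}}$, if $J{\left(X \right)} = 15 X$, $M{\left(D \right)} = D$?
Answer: $\frac{7}{3} \approx 2.3333$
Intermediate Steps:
$z = -140$ ($z = 7 \cdot 2 \left(-5\right) 2 = 7 \left(-10\right) 2 = \left(-70\right) 2 = -140$)
$\frac{z}{J{\left(M{\left(2 - 6 \right)} \right)}} = - \frac{140}{15 \left(2 - 6\right)} = - \frac{140}{15 \left(-4\right)} = - \frac{140}{-60} = \left(-140\right) \left(- \frac{1}{60}\right) = \frac{7}{3}$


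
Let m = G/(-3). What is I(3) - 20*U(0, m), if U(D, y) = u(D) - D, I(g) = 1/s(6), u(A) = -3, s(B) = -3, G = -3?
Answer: 179/3 ≈ 59.667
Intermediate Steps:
m = 1 (m = -3/(-3) = -3*(-1/3) = 1)
I(g) = -1/3 (I(g) = 1/(-3) = -1/3)
U(D, y) = -3 - D
I(3) - 20*U(0, m) = -1/3 - 20*(-3 - 1*0) = -1/3 - 20*(-3 + 0) = -1/3 - 20*(-3) = -1/3 + 60 = 179/3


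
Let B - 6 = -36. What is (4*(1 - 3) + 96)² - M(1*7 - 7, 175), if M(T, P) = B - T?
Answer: 7774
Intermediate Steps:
B = -30 (B = 6 - 36 = -30)
M(T, P) = -30 - T
(4*(1 - 3) + 96)² - M(1*7 - 7, 175) = (4*(1 - 3) + 96)² - (-30 - (1*7 - 7)) = (4*(-2) + 96)² - (-30 - (7 - 7)) = (-8 + 96)² - (-30 - 1*0) = 88² - (-30 + 0) = 7744 - 1*(-30) = 7744 + 30 = 7774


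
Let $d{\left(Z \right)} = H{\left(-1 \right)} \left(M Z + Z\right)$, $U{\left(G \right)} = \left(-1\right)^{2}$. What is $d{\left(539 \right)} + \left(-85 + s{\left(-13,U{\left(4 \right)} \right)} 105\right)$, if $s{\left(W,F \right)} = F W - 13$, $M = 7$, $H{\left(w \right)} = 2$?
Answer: $5809$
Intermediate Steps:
$U{\left(G \right)} = 1$
$s{\left(W,F \right)} = -13 + F W$
$d{\left(Z \right)} = 16 Z$ ($d{\left(Z \right)} = 2 \left(7 Z + Z\right) = 2 \cdot 8 Z = 16 Z$)
$d{\left(539 \right)} + \left(-85 + s{\left(-13,U{\left(4 \right)} \right)} 105\right) = 16 \cdot 539 + \left(-85 + \left(-13 + 1 \left(-13\right)\right) 105\right) = 8624 + \left(-85 + \left(-13 - 13\right) 105\right) = 8624 - 2815 = 5809$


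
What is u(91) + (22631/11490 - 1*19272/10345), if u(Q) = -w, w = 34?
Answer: -805739057/23772810 ≈ -33.893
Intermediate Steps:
u(Q) = -34 (u(Q) = -1*34 = -34)
u(91) + (22631/11490 - 1*19272/10345) = -34 + (22631/11490 - 1*19272/10345) = -34 + (22631*(1/11490) - 19272*1/10345) = -34 + (22631/11490 - 19272/10345) = -34 + 2536483/23772810 = -805739057/23772810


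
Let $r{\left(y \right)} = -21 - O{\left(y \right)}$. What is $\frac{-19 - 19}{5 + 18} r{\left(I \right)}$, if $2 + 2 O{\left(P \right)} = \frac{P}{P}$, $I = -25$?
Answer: $\frac{779}{23} \approx 33.87$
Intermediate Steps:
$O{\left(P \right)} = - \frac{1}{2}$ ($O{\left(P \right)} = -1 + \frac{P \frac{1}{P}}{2} = -1 + \frac{1}{2} \cdot 1 = -1 + \frac{1}{2} = - \frac{1}{2}$)
$r{\left(y \right)} = - \frac{41}{2}$ ($r{\left(y \right)} = -21 - - \frac{1}{2} = -21 + \frac{1}{2} = - \frac{41}{2}$)
$\frac{-19 - 19}{5 + 18} r{\left(I \right)} = \frac{-19 - 19}{5 + 18} \left(- \frac{41}{2}\right) = - \frac{38}{23} \left(- \frac{41}{2}\right) = \left(-38\right) \frac{1}{23} \left(- \frac{41}{2}\right) = \left(- \frac{38}{23}\right) \left(- \frac{41}{2}\right) = \frac{779}{23}$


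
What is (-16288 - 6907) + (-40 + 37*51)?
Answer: -21348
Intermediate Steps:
(-16288 - 6907) + (-40 + 37*51) = -23195 + (-40 + 1887) = -23195 + 1847 = -21348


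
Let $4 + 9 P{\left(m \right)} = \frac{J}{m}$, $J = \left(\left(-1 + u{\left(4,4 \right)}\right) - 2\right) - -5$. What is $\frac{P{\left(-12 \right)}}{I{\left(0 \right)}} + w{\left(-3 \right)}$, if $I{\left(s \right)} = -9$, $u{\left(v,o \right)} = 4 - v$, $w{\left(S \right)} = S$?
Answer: $- \frac{1433}{486} \approx -2.9486$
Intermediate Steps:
$J = 2$ ($J = \left(\left(-1 + \left(4 - 4\right)\right) - 2\right) - -5 = \left(\left(-1 + \left(4 - 4\right)\right) - 2\right) + 5 = \left(\left(-1 + 0\right) - 2\right) + 5 = \left(-1 - 2\right) + 5 = -3 + 5 = 2$)
$P{\left(m \right)} = - \frac{4}{9} + \frac{2}{9 m}$ ($P{\left(m \right)} = - \frac{4}{9} + \frac{2 \frac{1}{m}}{9} = - \frac{4}{9} + \frac{2}{9 m}$)
$\frac{P{\left(-12 \right)}}{I{\left(0 \right)}} + w{\left(-3 \right)} = \frac{\frac{2}{9} \frac{1}{-12} \left(1 - -24\right)}{-9} - 3 = - \frac{\frac{2}{9} \left(- \frac{1}{12}\right) \left(1 + 24\right)}{9} - 3 = - \frac{\frac{2}{9} \left(- \frac{1}{12}\right) 25}{9} - 3 = \left(- \frac{1}{9}\right) \left(- \frac{25}{54}\right) - 3 = \frac{25}{486} - 3 = - \frac{1433}{486}$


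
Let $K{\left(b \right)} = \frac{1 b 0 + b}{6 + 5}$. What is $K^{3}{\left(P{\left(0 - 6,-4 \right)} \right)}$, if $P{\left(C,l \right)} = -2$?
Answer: $- \frac{8}{1331} \approx -0.0060105$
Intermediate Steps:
$K{\left(b \right)} = \frac{b}{11}$ ($K{\left(b \right)} = \frac{b 0 + b}{11} = \left(0 + b\right) \frac{1}{11} = b \frac{1}{11} = \frac{b}{11}$)
$K^{3}{\left(P{\left(0 - 6,-4 \right)} \right)} = \left(\frac{1}{11} \left(-2\right)\right)^{3} = \left(- \frac{2}{11}\right)^{3} = - \frac{8}{1331}$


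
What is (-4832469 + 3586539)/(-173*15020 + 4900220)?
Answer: -124593/230176 ≈ -0.54129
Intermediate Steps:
(-4832469 + 3586539)/(-173*15020 + 4900220) = -1245930/(-2598460 + 4900220) = -1245930/2301760 = -1245930*1/2301760 = -124593/230176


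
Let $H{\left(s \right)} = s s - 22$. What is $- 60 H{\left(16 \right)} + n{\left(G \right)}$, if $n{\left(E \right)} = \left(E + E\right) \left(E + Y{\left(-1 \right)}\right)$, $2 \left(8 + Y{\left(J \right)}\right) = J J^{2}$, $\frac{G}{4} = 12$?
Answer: $-10248$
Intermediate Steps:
$G = 48$ ($G = 4 \cdot 12 = 48$)
$Y{\left(J \right)} = -8 + \frac{J^{3}}{2}$ ($Y{\left(J \right)} = -8 + \frac{J J^{2}}{2} = -8 + \frac{J^{3}}{2}$)
$H{\left(s \right)} = -22 + s^{2}$ ($H{\left(s \right)} = s^{2} - 22 = -22 + s^{2}$)
$n{\left(E \right)} = 2 E \left(- \frac{17}{2} + E\right)$ ($n{\left(E \right)} = \left(E + E\right) \left(E - \left(8 - \frac{\left(-1\right)^{3}}{2}\right)\right) = 2 E \left(E + \left(-8 + \frac{1}{2} \left(-1\right)\right)\right) = 2 E \left(E - \frac{17}{2}\right) = 2 E \left(- \frac{17}{2} + E\right)$)
$- 60 H{\left(16 \right)} + n{\left(G \right)} = - 60 \left(-22 + 16^{2}\right) + 48 \left(-17 + 2 \cdot 48\right) = - 60 \left(-22 + 256\right) + 48 \left(-17 + 96\right) = \left(-60\right) 234 + 48 \cdot 79 = -14040 + 3792 = -10248$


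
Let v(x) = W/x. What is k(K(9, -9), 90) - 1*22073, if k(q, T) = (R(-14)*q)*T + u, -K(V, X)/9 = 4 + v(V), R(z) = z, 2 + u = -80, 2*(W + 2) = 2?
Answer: 21945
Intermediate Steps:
W = -1 (W = -2 + (½)*2 = -2 + 1 = -1)
u = -82 (u = -2 - 80 = -82)
v(x) = -1/x
K(V, X) = -36 + 9/V (K(V, X) = -9*(4 - 1/V) = -36 + 9/V)
k(q, T) = -82 - 14*T*q (k(q, T) = (-14*q)*T - 82 = -14*T*q - 82 = -82 - 14*T*q)
k(K(9, -9), 90) - 1*22073 = (-82 - 14*90*(-36 + 9/9)) - 1*22073 = (-82 - 14*90*(-36 + 9*(⅑))) - 22073 = (-82 - 14*90*(-36 + 1)) - 22073 = (-82 - 14*90*(-35)) - 22073 = (-82 + 44100) - 22073 = 44018 - 22073 = 21945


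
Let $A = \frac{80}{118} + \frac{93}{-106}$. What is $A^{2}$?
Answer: $\frac{1555009}{39112516} \approx 0.039757$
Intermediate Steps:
$A = - \frac{1247}{6254}$ ($A = 80 \cdot \frac{1}{118} + 93 \left(- \frac{1}{106}\right) = \frac{40}{59} - \frac{93}{106} = - \frac{1247}{6254} \approx -0.19939$)
$A^{2} = \left(- \frac{1247}{6254}\right)^{2} = \frac{1555009}{39112516}$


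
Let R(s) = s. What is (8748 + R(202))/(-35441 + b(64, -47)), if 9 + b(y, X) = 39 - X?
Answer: -4475/17682 ≈ -0.25308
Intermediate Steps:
b(y, X) = 30 - X (b(y, X) = -9 + (39 - X) = 30 - X)
(8748 + R(202))/(-35441 + b(64, -47)) = (8748 + 202)/(-35441 + (30 - 1*(-47))) = 8950/(-35441 + (30 + 47)) = 8950/(-35441 + 77) = 8950/(-35364) = 8950*(-1/35364) = -4475/17682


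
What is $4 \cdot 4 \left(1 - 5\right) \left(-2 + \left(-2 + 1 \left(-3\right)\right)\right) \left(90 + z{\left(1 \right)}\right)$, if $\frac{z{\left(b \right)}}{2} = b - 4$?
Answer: $37632$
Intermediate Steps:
$z{\left(b \right)} = -8 + 2 b$ ($z{\left(b \right)} = 2 \left(b - 4\right) = 2 \left(-4 + b\right) = -8 + 2 b$)
$4 \cdot 4 \left(1 - 5\right) \left(-2 + \left(-2 + 1 \left(-3\right)\right)\right) \left(90 + z{\left(1 \right)}\right) = 4 \cdot 4 \left(1 - 5\right) \left(-2 + \left(-2 + 1 \left(-3\right)\right)\right) \left(90 + \left(-8 + 2 \cdot 1\right)\right) = 16 \left(- 4 \left(-2 - 5\right)\right) \left(90 + \left(-8 + 2\right)\right) = 16 \left(- 4 \left(-2 - 5\right)\right) \left(90 - 6\right) = 16 \left(\left(-4\right) \left(-7\right)\right) 84 = 16 \cdot 28 \cdot 84 = 448 \cdot 84 = 37632$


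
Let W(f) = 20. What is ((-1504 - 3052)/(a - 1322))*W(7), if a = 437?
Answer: 18224/177 ≈ 102.96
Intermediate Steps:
((-1504 - 3052)/(a - 1322))*W(7) = ((-1504 - 3052)/(437 - 1322))*20 = -4556/(-885)*20 = -4556*(-1/885)*20 = (4556/885)*20 = 18224/177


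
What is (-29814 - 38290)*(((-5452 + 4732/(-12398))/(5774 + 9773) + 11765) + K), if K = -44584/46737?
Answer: -3608655770194782061880/4504318241661 ≈ -8.0116e+8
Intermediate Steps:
K = -44584/46737 (K = -44584*1/46737 = -44584/46737 ≈ -0.95393)
(-29814 - 38290)*(((-5452 + 4732/(-12398))/(5774 + 9773) + 11765) + K) = (-29814 - 38290)*(((-5452 + 4732/(-12398))/(5774 + 9773) + 11765) - 44584/46737) = -68104*(((-5452 + 4732*(-1/12398))/15547 + 11765) - 44584/46737) = -68104*(((-5452 - 2366/6199)*(1/15547) + 11765) - 44584/46737) = -68104*((-33799314/6199*1/15547 + 11765) - 44584/46737) = -68104*((-33799314/96375853 + 11765) - 44584/46737) = -68104*(1133828111231/96375853 - 44584/46737) = -68104*52987427613573095/4504318241661 = -3608655770194782061880/4504318241661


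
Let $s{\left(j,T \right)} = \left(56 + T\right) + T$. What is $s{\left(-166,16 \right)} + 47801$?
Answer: $47889$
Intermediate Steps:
$s{\left(j,T \right)} = 56 + 2 T$
$s{\left(-166,16 \right)} + 47801 = \left(56 + 2 \cdot 16\right) + 47801 = \left(56 + 32\right) + 47801 = 88 + 47801 = 47889$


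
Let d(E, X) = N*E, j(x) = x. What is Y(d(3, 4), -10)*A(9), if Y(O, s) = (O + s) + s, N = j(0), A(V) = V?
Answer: -180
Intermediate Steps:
N = 0
d(E, X) = 0 (d(E, X) = 0*E = 0)
Y(O, s) = O + 2*s
Y(d(3, 4), -10)*A(9) = (0 + 2*(-10))*9 = (0 - 20)*9 = -20*9 = -180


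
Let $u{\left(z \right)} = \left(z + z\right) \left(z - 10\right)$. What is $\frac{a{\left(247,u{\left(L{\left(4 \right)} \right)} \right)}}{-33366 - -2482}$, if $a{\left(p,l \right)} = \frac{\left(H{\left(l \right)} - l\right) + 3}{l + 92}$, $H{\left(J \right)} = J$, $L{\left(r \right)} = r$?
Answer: $- \frac{3}{1358896} \approx -2.2077 \cdot 10^{-6}$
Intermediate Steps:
$u{\left(z \right)} = 2 z \left(-10 + z\right)$ ($u{\left(z \right)} = 2 z \left(z - 10\right) = 2 z \left(-10 + z\right)$)
$a{\left(p,l \right)} = \frac{3}{92 + l}$ ($a{\left(p,l \right)} = \frac{\left(l - l\right) + 3}{l + 92} = \frac{0 + 3}{92 + l} = \frac{3}{92 + l}$)
$\frac{a{\left(247,u{\left(L{\left(4 \right)} \right)} \right)}}{-33366 - -2482} = \frac{3 \frac{1}{92 + 2 \cdot 4 \left(-10 + 4\right)}}{-33366 - -2482} = \frac{3 \frac{1}{92 + 2 \cdot 4 \left(-6\right)}}{-33366 + 2482} = \frac{3 \frac{1}{92 - 48}}{-30884} = \frac{3}{44} \left(- \frac{1}{30884}\right) = - \frac{3}{1358896}$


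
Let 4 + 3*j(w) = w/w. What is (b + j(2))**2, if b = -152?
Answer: 23409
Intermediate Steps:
j(w) = -1 (j(w) = -4/3 + (w/w)/3 = -4/3 + (1/3)*1 = -4/3 + 1/3 = -1)
(b + j(2))**2 = (-152 - 1)**2 = (-153)**2 = 23409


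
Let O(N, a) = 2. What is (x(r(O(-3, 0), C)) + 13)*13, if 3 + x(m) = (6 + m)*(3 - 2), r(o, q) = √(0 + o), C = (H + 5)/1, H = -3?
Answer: 208 + 13*√2 ≈ 226.38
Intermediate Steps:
C = 2 (C = (-3 + 5)/1 = 2*1 = 2)
r(o, q) = √o
x(m) = 3 + m (x(m) = -3 + (6 + m)*(3 - 2) = -3 + (6 + m)*1 = -3 + (6 + m) = 3 + m)
(x(r(O(-3, 0), C)) + 13)*13 = ((3 + √2) + 13)*13 = (16 + √2)*13 = 208 + 13*√2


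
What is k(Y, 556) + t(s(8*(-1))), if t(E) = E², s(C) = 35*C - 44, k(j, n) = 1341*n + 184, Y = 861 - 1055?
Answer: 850756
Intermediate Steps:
Y = -194
k(j, n) = 184 + 1341*n
s(C) = -44 + 35*C
k(Y, 556) + t(s(8*(-1))) = (184 + 1341*556) + (-44 + 35*(8*(-1)))² = (184 + 745596) + (-44 + 35*(-8))² = 745780 + (-44 - 280)² = 745780 + (-324)² = 745780 + 104976 = 850756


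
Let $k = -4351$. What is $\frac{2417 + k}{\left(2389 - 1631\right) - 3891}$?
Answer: $\frac{1934}{3133} \approx 0.6173$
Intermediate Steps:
$\frac{2417 + k}{\left(2389 - 1631\right) - 3891} = \frac{2417 - 4351}{\left(2389 - 1631\right) - 3891} = - \frac{1934}{758 - 3891} = - \frac{1934}{-3133} = \left(-1934\right) \left(- \frac{1}{3133}\right) = \frac{1934}{3133}$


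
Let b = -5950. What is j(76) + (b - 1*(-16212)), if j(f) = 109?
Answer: 10371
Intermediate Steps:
j(76) + (b - 1*(-16212)) = 109 + (-5950 - 1*(-16212)) = 109 + (-5950 + 16212) = 109 + 10262 = 10371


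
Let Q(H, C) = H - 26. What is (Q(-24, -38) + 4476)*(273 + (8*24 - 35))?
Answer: 1903180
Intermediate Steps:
Q(H, C) = -26 + H
(Q(-24, -38) + 4476)*(273 + (8*24 - 35)) = ((-26 - 24) + 4476)*(273 + (8*24 - 35)) = (-50 + 4476)*(273 + (192 - 35)) = 4426*(273 + 157) = 4426*430 = 1903180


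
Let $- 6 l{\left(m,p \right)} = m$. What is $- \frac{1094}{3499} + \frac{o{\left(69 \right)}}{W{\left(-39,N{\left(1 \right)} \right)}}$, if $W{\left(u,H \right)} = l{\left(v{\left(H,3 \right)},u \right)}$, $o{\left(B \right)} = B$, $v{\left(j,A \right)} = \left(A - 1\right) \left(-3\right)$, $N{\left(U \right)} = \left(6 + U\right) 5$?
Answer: $\frac{240337}{3499} \approx 68.687$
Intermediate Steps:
$N{\left(U \right)} = 30 + 5 U$
$v{\left(j,A \right)} = 3 - 3 A$ ($v{\left(j,A \right)} = \left(-1 + A\right) \left(-3\right) = 3 - 3 A$)
$l{\left(m,p \right)} = - \frac{m}{6}$
$W{\left(u,H \right)} = 1$ ($W{\left(u,H \right)} = - \frac{3 - 9}{6} = \left(- \frac{1}{6}\right) \left(-6\right) = 1$)
$- \frac{1094}{3499} + \frac{o{\left(69 \right)}}{W{\left(-39,N{\left(1 \right)} \right)}} = - \frac{1094}{3499} + \frac{69}{1} = \left(-1094\right) \frac{1}{3499} + 69 \cdot 1 = - \frac{1094}{3499} + 69 = \frac{240337}{3499}$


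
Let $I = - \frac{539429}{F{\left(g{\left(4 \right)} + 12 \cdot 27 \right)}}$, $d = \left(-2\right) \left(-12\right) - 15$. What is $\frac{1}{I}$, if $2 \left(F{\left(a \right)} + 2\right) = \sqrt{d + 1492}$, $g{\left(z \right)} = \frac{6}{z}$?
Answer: $\frac{2}{539429} - \frac{\sqrt{1501}}{1078858} \approx -3.2203 \cdot 10^{-5}$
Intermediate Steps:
$d = 9$ ($d = 24 - 15 = 9$)
$F{\left(a \right)} = -2 + \frac{\sqrt{1501}}{2}$ ($F{\left(a \right)} = -2 + \frac{\sqrt{9 + 1492}}{2} = -2 + \frac{\sqrt{1501}}{2}$)
$I = - \frac{539429}{-2 + \frac{\sqrt{1501}}{2}} \approx -31053.0$
$\frac{1}{I} = \frac{1}{- \frac{392312}{135} - \frac{98078 \sqrt{1501}}{135}}$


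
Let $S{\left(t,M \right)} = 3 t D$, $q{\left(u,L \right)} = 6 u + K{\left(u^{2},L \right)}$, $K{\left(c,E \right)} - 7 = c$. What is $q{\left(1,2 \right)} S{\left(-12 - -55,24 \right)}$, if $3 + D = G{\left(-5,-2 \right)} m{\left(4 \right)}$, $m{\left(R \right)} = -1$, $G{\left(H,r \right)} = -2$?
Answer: $-1806$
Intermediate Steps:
$D = -1$ ($D = -3 - -2 = -3 + 2 = -1$)
$K{\left(c,E \right)} = 7 + c$
$q{\left(u,L \right)} = 7 + u^{2} + 6 u$ ($q{\left(u,L \right)} = 6 u + \left(7 + u^{2}\right) = 7 + u^{2} + 6 u$)
$S{\left(t,M \right)} = - 3 t$ ($S{\left(t,M \right)} = 3 t \left(-1\right) = - 3 t$)
$q{\left(1,2 \right)} S{\left(-12 - -55,24 \right)} = \left(7 + 1^{2} + 6 \cdot 1\right) \left(- 3 \left(-12 - -55\right)\right) = \left(7 + 1 + 6\right) \left(- 3 \left(-12 + 55\right)\right) = 14 \left(\left(-3\right) 43\right) = 14 \left(-129\right) = -1806$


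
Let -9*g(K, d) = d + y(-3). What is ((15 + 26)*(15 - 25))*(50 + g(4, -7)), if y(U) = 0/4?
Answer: -187370/9 ≈ -20819.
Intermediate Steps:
y(U) = 0 (y(U) = 0*(¼) = 0)
g(K, d) = -d/9 (g(K, d) = -(d + 0)/9 = -d/9)
((15 + 26)*(15 - 25))*(50 + g(4, -7)) = ((15 + 26)*(15 - 25))*(50 - ⅑*(-7)) = (41*(-10))*(50 + 7/9) = -410*457/9 = -187370/9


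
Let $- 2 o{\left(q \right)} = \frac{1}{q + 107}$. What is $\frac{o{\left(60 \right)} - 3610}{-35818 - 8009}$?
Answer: $\frac{1205741}{14638218} \approx 0.082369$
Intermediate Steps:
$o{\left(q \right)} = - \frac{1}{2 \left(107 + q\right)}$ ($o{\left(q \right)} = - \frac{1}{2 \left(q + 107\right)} = - \frac{1}{2 \left(107 + q\right)}$)
$\frac{o{\left(60 \right)} - 3610}{-35818 - 8009} = \frac{- \frac{1}{214 + 2 \cdot 60} - 3610}{-35818 - 8009} = \frac{- \frac{1}{214 + 120} - 3610}{-43827} = \left(- \frac{1}{334} - 3610\right) \left(- \frac{1}{43827}\right) = \left(- \frac{1205741}{334}\right) \left(- \frac{1}{43827}\right) = \frac{1205741}{14638218}$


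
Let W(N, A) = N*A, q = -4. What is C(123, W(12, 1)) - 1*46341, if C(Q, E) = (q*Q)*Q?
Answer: -106857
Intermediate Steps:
W(N, A) = A*N
C(Q, E) = -4*Q² (C(Q, E) = (-4*Q)*Q = -4*Q²)
C(123, W(12, 1)) - 1*46341 = -4*123² - 1*46341 = -4*15129 - 46341 = -60516 - 46341 = -106857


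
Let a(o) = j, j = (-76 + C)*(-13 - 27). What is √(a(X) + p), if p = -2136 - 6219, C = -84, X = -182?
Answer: I*√1955 ≈ 44.215*I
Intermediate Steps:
j = 6400 (j = (-76 - 84)*(-13 - 27) = -160*(-40) = 6400)
a(o) = 6400
p = -8355
√(a(X) + p) = √(6400 - 8355) = √(-1955) = I*√1955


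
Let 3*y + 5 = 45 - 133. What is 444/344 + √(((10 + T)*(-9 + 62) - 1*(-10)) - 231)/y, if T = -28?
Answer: 111/86 - 5*I*√47/31 ≈ 1.2907 - 1.1058*I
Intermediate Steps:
y = -31 (y = -5/3 + (45 - 133)/3 = -5/3 + (⅓)*(-88) = -5/3 - 88/3 = -31)
444/344 + √(((10 + T)*(-9 + 62) - 1*(-10)) - 231)/y = 444/344 + √(((10 - 28)*(-9 + 62) - 1*(-10)) - 231)/(-31) = 444*(1/344) + √((-18*53 + 10) - 231)*(-1/31) = 111/86 + √((-954 + 10) - 231)*(-1/31) = 111/86 + √(-944 - 231)*(-1/31) = 111/86 + √(-1175)*(-1/31) = 111/86 + (5*I*√47)*(-1/31) = 111/86 - 5*I*√47/31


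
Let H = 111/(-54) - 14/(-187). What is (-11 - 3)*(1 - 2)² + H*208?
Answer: -716930/1683 ≈ -425.98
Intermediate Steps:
H = -6667/3366 (H = 111*(-1/54) - 14*(-1/187) = -37/18 + 14/187 = -6667/3366 ≈ -1.9807)
(-11 - 3)*(1 - 2)² + H*208 = (-11 - 3)*(1 - 2)² - 6667/3366*208 = -14*(-1)² - 693368/1683 = -14*1 - 693368/1683 = -14 - 693368/1683 = -716930/1683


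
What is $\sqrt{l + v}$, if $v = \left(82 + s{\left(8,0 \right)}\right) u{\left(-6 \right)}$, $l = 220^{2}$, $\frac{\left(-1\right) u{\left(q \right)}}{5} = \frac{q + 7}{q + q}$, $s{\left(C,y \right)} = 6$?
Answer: $\frac{\sqrt{435930}}{3} \approx 220.08$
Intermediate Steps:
$u{\left(q \right)} = - \frac{5 \left(7 + q\right)}{2 q}$ ($u{\left(q \right)} = - 5 \frac{q + 7}{q + q} = - 5 \frac{7 + q}{2 q} = - \frac{5 \left(7 + q\right)}{2 q}$)
$l = 48400$
$v = \frac{110}{3}$ ($v = \left(82 + 6\right) \frac{5 \left(-7 - -6\right)}{2 \left(-6\right)} = 88 \cdot \frac{5}{2} \left(- \frac{1}{6}\right) \left(-7 + 6\right) = 88 \cdot \frac{5}{2} \left(- \frac{1}{6}\right) \left(-1\right) = 88 \cdot \frac{5}{12} = \frac{110}{3} \approx 36.667$)
$\sqrt{l + v} = \sqrt{48400 + \frac{110}{3}} = \sqrt{\frac{145310}{3}} = \frac{\sqrt{435930}}{3}$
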